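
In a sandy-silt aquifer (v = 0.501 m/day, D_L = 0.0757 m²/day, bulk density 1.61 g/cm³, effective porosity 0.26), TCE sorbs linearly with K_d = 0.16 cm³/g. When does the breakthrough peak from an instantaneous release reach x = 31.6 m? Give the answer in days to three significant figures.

125 days

Retardation factor R = 1 + ρ_b·K_d/n = 1 + 1.61 × 0.16/0.26 = 1.991.
Sorption retards both mechanisms: v_R = v/R = 0.2516 m/day, D_R = D/R = 0.03802 m²/day.
Peak time from v_R²t² + 2D_R t − x² = 0: t = (√(D_R² + v_R²x²) − D_R)/v_R².
√(D_R² + v_R²x²) = √(0.03802² + 0.2516² × 31.6²) = 7.951; v_R² = 0.06330.
t = (7.951 − 0.03802)/0.06330 = 125 days.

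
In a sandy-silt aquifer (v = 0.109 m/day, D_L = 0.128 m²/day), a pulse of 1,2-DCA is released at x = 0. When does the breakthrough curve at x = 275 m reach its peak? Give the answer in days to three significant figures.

For the 1D instantaneous-source solution, setting ∂C/∂t = 0 at fixed x gives v²t² + 2Dt − x² = 0, so t = (√(D² + v²x²) − D)/v².
√(D² + v²x²) = √(0.128² + 0.109² × 275²) = 29.98; v² = 0.011881.
t = (29.98 − 0.128)/0.011881 = 2510 days (vs. the pure-advection estimate x/v = 2520 d).

2510 days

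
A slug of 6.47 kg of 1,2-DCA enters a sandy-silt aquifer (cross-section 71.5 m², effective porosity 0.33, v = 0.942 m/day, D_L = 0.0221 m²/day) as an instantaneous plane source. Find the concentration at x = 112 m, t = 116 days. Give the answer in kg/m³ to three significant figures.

For an instantaneous plane source, C(x,t) = M/(n_e·A·√(4πDt)) · exp(−(x−vt)²/(4Dt)), with n_e·A the pore (flow) area.
Plume center vt = 0.942 × 116 = 109.272 m, so the well at 112 m is 2.728 m downgradient of the peak.
√(4πDt) = 5.676 m, giving peak height M/(n_e·A·√(4πDt)) = 6.47/(0.33 × 71.5 × 5.676) = 0.04831 kg/m³.
(x−vt)²/(4Dt) = (2.728)²/(4 × 0.0221 × 116) = 0.7257; exp(−0.7257) = 0.4840.
C = 0.04831 × 0.4840 = 0.0234 kg/m³.

0.0234 kg/m³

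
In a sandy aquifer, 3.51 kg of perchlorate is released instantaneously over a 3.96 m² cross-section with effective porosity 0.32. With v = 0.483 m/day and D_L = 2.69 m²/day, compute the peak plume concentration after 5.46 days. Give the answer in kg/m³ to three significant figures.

0.204 kg/m³

The peak of an instantaneous 1D plume sits at x = vt; there the Gaussian factor is 1 and C_max = M/(n_e·A·√(4πDt)), where n_e·A is the pore area the mass is dissolved in.
√(4πDt) = √(4π × 2.69 × 5.46) = 13.59 m, so C_max = 3.51/(0.32 × 3.96 × 13.59) = 0.204 kg/m³.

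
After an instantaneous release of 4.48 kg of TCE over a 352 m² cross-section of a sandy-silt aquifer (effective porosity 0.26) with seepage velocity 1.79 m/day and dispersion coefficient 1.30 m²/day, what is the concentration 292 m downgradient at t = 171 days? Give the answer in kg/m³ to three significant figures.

For an instantaneous plane source, C(x,t) = M/(n_e·A·√(4πDt)) · exp(−(x−vt)²/(4Dt)), with n_e·A the pore (flow) area.
Plume center vt = 1.79 × 171 = 306.09 m, so the well at 292 m is 14.09 m upgradient of the peak.
√(4πDt) = 52.85 m, giving peak height M/(n_e·A·√(4πDt)) = 4.48/(0.26 × 352 × 52.85) = 0.0009262 kg/m³.
(x−vt)²/(4Dt) = (-14.09)²/(4 × 1.30 × 171) = 0.2233; exp(−0.2233) = 0.7999.
C = 0.0009262 × 0.7999 = 0.000741 kg/m³.

0.000741 kg/m³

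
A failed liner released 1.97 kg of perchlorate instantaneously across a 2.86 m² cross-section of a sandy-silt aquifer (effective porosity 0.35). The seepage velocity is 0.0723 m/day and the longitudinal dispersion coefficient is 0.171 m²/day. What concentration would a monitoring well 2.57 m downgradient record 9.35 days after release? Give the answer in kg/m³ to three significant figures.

For an instantaneous plane source, C(x,t) = M/(n_e·A·√(4πDt)) · exp(−(x−vt)²/(4Dt)), with n_e·A the pore (flow) area.
Plume center vt = 0.0723 × 9.35 = 0.676005 m, so the well at 2.57 m is 1.893995 m downgradient of the peak.
√(4πDt) = 4.482 m, giving peak height M/(n_e·A·√(4πDt)) = 1.97/(0.35 × 2.86 × 4.482) = 0.4391 kg/m³.
(x−vt)²/(4Dt) = (1.893995)²/(4 × 0.171 × 9.35) = 0.5609; exp(−0.5609) = 0.5707.
C = 0.4391 × 0.5707 = 0.251 kg/m³.

0.251 kg/m³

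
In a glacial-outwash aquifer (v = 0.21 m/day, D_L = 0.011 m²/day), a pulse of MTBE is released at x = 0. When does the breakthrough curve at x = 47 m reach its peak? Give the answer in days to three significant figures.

For the 1D instantaneous-source solution, setting ∂C/∂t = 0 at fixed x gives v²t² + 2Dt − x² = 0, so t = (√(D² + v²x²) − D)/v².
√(D² + v²x²) = √(0.011² + 0.21² × 47²) = 9.870; v² = 0.0441.
t = (9.870 − 0.011)/0.0441 = 224 days (vs. the pure-advection estimate x/v = 224 d).

224 days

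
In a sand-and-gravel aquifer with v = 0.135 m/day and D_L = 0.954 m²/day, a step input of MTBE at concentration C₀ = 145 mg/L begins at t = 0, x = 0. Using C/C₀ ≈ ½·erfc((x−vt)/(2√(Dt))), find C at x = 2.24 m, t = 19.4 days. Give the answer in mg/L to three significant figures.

For a continuous step input, C/C₀ ≈ ½·erfc((x−vt)/(2√(Dt))).
vt = 0.135 × 19.4 = 2.619 m and 2√(Dt) = 2√(0.954 × 19.4) = 8.604 m.
Argument (x−vt)/(2√(Dt)) = (2.24 − 2.619)/8.604 = -0.04405; ½·erfc(-0.04405) = 0.5248.
C = 145 × 0.5248 = 76.1 mg/L.

76.1 mg/L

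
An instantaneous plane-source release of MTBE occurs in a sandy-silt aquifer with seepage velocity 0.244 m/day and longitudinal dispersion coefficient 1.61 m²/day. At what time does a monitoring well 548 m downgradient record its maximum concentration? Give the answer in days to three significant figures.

2220 days

For the 1D instantaneous-source solution, setting ∂C/∂t = 0 at fixed x gives v²t² + 2Dt − x² = 0, so t = (√(D² + v²x²) − D)/v².
√(D² + v²x²) = √(1.61² + 0.244² × 548²) = 133.7; v² = 0.059536.
t = (133.7 − 1.61)/0.059536 = 2220 days (vs. the pure-advection estimate x/v = 2250 d).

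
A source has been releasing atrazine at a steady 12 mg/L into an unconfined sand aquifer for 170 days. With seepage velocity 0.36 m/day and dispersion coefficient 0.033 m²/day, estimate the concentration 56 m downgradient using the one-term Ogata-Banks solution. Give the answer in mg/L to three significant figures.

For a continuous step input, C/C₀ ≈ ½·erfc((x−vt)/(2√(Dt))).
vt = 0.36 × 170 = 61.2 m and 2√(Dt) = 2√(0.033 × 170) = 4.737 m.
Argument (x−vt)/(2√(Dt)) = (56 − 61.2)/4.737 = -1.098; ½·erfc(-1.098) = 0.9398.
C = 12 × 0.9398 = 11.3 mg/L.

11.3 mg/L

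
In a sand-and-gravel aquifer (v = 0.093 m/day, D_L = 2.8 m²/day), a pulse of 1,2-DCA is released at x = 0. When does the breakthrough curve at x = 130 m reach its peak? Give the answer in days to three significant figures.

1110 days

For the 1D instantaneous-source solution, setting ∂C/∂t = 0 at fixed x gives v²t² + 2Dt − x² = 0, so t = (√(D² + v²x²) − D)/v².
√(D² + v²x²) = √(2.8² + 0.093² × 130²) = 12.41; v² = 0.008649.
t = (12.41 − 2.8)/0.008649 = 1110 days (vs. the pure-advection estimate x/v = 1400 d).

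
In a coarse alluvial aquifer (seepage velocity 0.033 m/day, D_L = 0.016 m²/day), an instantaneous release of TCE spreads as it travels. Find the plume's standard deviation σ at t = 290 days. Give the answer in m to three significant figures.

3.05 m

Dispersive spreading gives a Gaussian with σ² = 2Dt; advection only shifts the center.
σ = √(2 × 0.016 × 290) = 3.05 m.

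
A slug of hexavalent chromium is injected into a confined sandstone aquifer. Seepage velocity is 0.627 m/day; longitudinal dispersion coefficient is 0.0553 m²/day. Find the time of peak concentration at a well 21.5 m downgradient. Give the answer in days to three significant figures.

For the 1D instantaneous-source solution, setting ∂C/∂t = 0 at fixed x gives v²t² + 2Dt − x² = 0, so t = (√(D² + v²x²) − D)/v².
√(D² + v²x²) = √(0.0553² + 0.627² × 21.5²) = 13.48; v² = 0.393129.
t = (13.48 − 0.0553)/0.393129 = 34.1 days (vs. the pure-advection estimate x/v = 34.3 d).

34.1 days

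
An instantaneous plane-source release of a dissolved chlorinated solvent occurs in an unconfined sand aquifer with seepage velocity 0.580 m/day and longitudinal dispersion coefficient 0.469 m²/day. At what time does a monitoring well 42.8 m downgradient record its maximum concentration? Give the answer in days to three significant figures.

72.4 days

For the 1D instantaneous-source solution, setting ∂C/∂t = 0 at fixed x gives v²t² + 2Dt − x² = 0, so t = (√(D² + v²x²) − D)/v².
√(D² + v²x²) = √(0.469² + 0.580² × 42.8²) = 24.83; v² = 0.3364.
t = (24.83 − 0.469)/0.3364 = 72.4 days (vs. the pure-advection estimate x/v = 73.8 d).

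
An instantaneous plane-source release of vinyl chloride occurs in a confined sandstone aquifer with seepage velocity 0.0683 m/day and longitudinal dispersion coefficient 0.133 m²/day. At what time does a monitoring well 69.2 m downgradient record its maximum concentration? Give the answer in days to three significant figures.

For the 1D instantaneous-source solution, setting ∂C/∂t = 0 at fixed x gives v²t² + 2Dt − x² = 0, so t = (√(D² + v²x²) − D)/v².
√(D² + v²x²) = √(0.133² + 0.0683² × 69.2²) = 4.728; v² = 0.00466489.
t = (4.728 − 0.133)/0.00466489 = 985 days (vs. the pure-advection estimate x/v = 1010 d).

985 days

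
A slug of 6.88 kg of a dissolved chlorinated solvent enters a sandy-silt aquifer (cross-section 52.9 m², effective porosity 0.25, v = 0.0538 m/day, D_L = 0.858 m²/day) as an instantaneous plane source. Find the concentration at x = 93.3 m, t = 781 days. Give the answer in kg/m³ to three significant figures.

For an instantaneous plane source, C(x,t) = M/(n_e·A·√(4πDt)) · exp(−(x−vt)²/(4Dt)), with n_e·A the pore (flow) area.
Plume center vt = 0.0538 × 781 = 42.0178 m, so the well at 93.3 m is 51.2822 m downgradient of the peak.
√(4πDt) = 91.76 m, giving peak height M/(n_e·A·√(4πDt)) = 6.88/(0.25 × 52.9 × 91.76) = 0.005669 kg/m³.
(x−vt)²/(4Dt) = (51.2822)²/(4 × 0.858 × 781) = 0.9811; exp(−0.9811) = 0.3749.
C = 0.005669 × 0.3749 = 0.00213 kg/m³.

0.00213 kg/m³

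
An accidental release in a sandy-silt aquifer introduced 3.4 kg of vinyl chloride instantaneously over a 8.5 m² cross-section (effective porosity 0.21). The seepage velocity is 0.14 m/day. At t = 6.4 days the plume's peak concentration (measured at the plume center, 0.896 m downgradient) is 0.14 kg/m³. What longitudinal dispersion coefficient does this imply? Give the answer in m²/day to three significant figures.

At the plume center C_max = M/(n_e·A·√(4πDt)), so D = M²/(4πt·(n_e·A·C_max)²).
n_e·A·C_max = 0.21 × 8.5 × 0.14 = 0.2499 kg/m.
D = 3.4²/(4π × 6.4 × 0.2499²) = 2.30 m²/day.

2.30 m²/day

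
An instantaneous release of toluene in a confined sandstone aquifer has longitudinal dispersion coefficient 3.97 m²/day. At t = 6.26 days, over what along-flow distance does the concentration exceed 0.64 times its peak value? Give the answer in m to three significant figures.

The plume is Gaussian with σ = √(2Dt) = √(2 × 3.97 × 6.26) = 7.050 m.
C/C_peak = exp(−Δx²/(2σ²)) = 0.64 ⇒ Δx = σ·√(−2 ln 0.64) = 7.050 × 0.9448 = 6.661 m.
Width = 2Δx = 13.3 m.

13.3 m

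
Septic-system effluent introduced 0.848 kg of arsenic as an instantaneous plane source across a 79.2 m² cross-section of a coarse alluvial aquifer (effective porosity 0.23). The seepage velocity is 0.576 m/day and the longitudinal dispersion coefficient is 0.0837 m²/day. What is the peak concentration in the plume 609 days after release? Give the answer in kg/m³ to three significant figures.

0.00184 kg/m³

The peak of an instantaneous 1D plume sits at x = vt; there the Gaussian factor is 1 and C_max = M/(n_e·A·√(4πDt)), where n_e·A is the pore area the mass is dissolved in.
√(4πDt) = √(4π × 0.0837 × 609) = 25.31 m, so C_max = 0.848/(0.23 × 79.2 × 25.31) = 0.00184 kg/m³.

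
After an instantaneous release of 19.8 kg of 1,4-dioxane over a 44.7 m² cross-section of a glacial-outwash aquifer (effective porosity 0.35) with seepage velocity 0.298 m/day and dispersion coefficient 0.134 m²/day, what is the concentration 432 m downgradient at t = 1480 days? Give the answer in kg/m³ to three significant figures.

0.0229 kg/m³

For an instantaneous plane source, C(x,t) = M/(n_e·A·√(4πDt)) · exp(−(x−vt)²/(4Dt)), with n_e·A the pore (flow) area.
Plume center vt = 0.298 × 1480 = 441.04 m, so the well at 432 m is 9.04 m upgradient of the peak.
√(4πDt) = 49.92 m, giving peak height M/(n_e·A·√(4πDt)) = 19.8/(0.35 × 44.7 × 49.92) = 0.02535 kg/m³.
(x−vt)²/(4Dt) = (-9.04)²/(4 × 0.134 × 1480) = 0.1030; exp(−0.1030) = 0.9021.
C = 0.02535 × 0.9021 = 0.0229 kg/m³.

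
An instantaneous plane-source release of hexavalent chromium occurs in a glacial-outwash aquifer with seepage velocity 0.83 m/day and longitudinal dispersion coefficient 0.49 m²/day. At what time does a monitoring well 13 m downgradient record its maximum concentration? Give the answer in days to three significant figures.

For the 1D instantaneous-source solution, setting ∂C/∂t = 0 at fixed x gives v²t² + 2Dt − x² = 0, so t = (√(D² + v²x²) − D)/v².
√(D² + v²x²) = √(0.49² + 0.83² × 13²) = 10.80; v² = 0.6889.
t = (10.80 − 0.49)/0.6889 = 15.0 days (vs. the pure-advection estimate x/v = 15.7 d).

15.0 days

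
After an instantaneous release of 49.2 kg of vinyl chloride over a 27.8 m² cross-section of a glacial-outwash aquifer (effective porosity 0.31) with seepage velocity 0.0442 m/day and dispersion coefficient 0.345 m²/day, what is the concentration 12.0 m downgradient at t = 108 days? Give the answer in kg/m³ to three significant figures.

For an instantaneous plane source, C(x,t) = M/(n_e·A·√(4πDt)) · exp(−(x−vt)²/(4Dt)), with n_e·A the pore (flow) area.
Plume center vt = 0.0442 × 108 = 4.7736 m, so the well at 12.0 m is 7.2264 m downgradient of the peak.
√(4πDt) = 21.64 m, giving peak height M/(n_e·A·√(4πDt)) = 49.2/(0.31 × 27.8 × 21.64) = 0.2638 kg/m³.
(x−vt)²/(4Dt) = (7.2264)²/(4 × 0.345 × 108) = 0.3504; exp(−0.3504) = 0.7044.
C = 0.2638 × 0.7044 = 0.186 kg/m³.

0.186 kg/m³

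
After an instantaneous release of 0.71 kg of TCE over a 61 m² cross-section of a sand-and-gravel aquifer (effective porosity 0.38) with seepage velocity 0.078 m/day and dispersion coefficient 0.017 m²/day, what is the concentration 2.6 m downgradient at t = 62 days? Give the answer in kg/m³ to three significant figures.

For an instantaneous plane source, C(x,t) = M/(n_e·A·√(4πDt)) · exp(−(x−vt)²/(4Dt)), with n_e·A the pore (flow) area.
Plume center vt = 0.078 × 62 = 4.836 m, so the well at 2.6 m is 2.236 m upgradient of the peak.
√(4πDt) = 3.639 m, giving peak height M/(n_e·A·√(4πDt)) = 0.71/(0.38 × 61 × 3.639) = 0.008417 kg/m³.
(x−vt)²/(4Dt) = (-2.236)²/(4 × 0.017 × 62) = 1.186; exp(−1.186) = 0.3054.
C = 0.008417 × 0.3054 = 0.00257 kg/m³.

0.00257 kg/m³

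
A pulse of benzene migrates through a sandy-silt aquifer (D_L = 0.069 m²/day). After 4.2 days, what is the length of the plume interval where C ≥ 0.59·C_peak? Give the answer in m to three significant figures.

The plume is Gaussian with σ = √(2Dt) = √(2 × 0.069 × 4.2) = 0.7613 m.
C/C_peak = exp(−Δx²/(2σ²)) = 0.59 ⇒ Δx = σ·√(−2 ln 0.59) = 0.7613 × 1.027 = 0.7819 m.
Width = 2Δx = 1.56 m.

1.56 m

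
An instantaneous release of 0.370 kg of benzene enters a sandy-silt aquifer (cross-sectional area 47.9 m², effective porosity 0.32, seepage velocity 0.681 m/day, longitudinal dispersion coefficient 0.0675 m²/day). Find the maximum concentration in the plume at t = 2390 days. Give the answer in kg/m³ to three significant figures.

0.000536 kg/m³

The peak of an instantaneous 1D plume sits at x = vt; there the Gaussian factor is 1 and C_max = M/(n_e·A·√(4πDt)), where n_e·A is the pore area the mass is dissolved in.
√(4πDt) = √(4π × 0.0675 × 2390) = 45.03 m, so C_max = 0.370/(0.32 × 47.9 × 45.03) = 0.000536 kg/m³.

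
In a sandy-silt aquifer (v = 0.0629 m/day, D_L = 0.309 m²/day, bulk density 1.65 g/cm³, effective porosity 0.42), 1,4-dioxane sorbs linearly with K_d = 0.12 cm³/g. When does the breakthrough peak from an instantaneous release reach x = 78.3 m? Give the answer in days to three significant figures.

Retardation factor R = 1 + ρ_b·K_d/n = 1 + 1.65 × 0.12/0.42 = 1.471.
Sorption retards both mechanisms: v_R = v/R = 0.04276 m/day, D_R = D/R = 0.2101 m²/day.
Peak time from v_R²t² + 2D_R t − x² = 0: t = (√(D_R² + v_R²x²) − D_R)/v_R².
√(D_R² + v_R²x²) = √(0.2101² + 0.04276² × 78.3²) = 3.355; v_R² = 0.001828.
t = (3.355 − 0.2101)/0.001828 = 1720 days.

1720 days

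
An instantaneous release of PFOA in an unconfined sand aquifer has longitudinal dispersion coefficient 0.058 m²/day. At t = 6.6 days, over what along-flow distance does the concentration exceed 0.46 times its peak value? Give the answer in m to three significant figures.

2.18 m

The plume is Gaussian with σ = √(2Dt) = √(2 × 0.058 × 6.6) = 0.8750 m.
C/C_peak = exp(−Δx²/(2σ²)) = 0.46 ⇒ Δx = σ·√(−2 ln 0.46) = 0.8750 × 1.246 = 1.090 m.
Width = 2Δx = 2.18 m.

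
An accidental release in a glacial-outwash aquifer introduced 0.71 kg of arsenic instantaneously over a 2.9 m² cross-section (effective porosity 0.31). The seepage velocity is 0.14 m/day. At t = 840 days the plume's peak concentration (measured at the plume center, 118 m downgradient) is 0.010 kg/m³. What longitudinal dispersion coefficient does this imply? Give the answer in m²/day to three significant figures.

0.591 m²/day

At the plume center C_max = M/(n_e·A·√(4πDt)), so D = M²/(4πt·(n_e·A·C_max)²).
n_e·A·C_max = 0.31 × 2.9 × 0.010 = 0.008990 kg/m.
D = 0.71²/(4π × 840 × 0.008990²) = 0.591 m²/day.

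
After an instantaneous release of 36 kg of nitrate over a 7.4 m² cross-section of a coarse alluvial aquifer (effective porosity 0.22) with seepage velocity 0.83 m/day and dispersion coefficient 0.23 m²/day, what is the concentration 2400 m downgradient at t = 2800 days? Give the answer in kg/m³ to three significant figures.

For an instantaneous plane source, C(x,t) = M/(n_e·A·√(4πDt)) · exp(−(x−vt)²/(4Dt)), with n_e·A the pore (flow) area.
Plume center vt = 0.83 × 2800 = 2324 m, so the well at 2400 m is 76 m downgradient of the peak.
√(4πDt) = 89.96 m, giving peak height M/(n_e·A·√(4πDt)) = 36/(0.22 × 7.4 × 89.96) = 0.2458 kg/m³.
(x−vt)²/(4Dt) = (76)²/(4 × 0.23 × 2800) = 2.242; exp(−2.242) = 0.1062.
C = 0.2458 × 0.1062 = 0.0261 kg/m³.

0.0261 kg/m³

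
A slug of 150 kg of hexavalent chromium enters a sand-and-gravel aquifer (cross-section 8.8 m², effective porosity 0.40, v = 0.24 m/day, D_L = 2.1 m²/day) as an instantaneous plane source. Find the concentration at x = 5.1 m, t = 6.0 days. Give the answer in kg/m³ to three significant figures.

2.60 kg/m³

For an instantaneous plane source, C(x,t) = M/(n_e·A·√(4πDt)) · exp(−(x−vt)²/(4Dt)), with n_e·A the pore (flow) area.
Plume center vt = 0.24 × 6.0 = 1.44 m, so the well at 5.1 m is 3.66 m downgradient of the peak.
√(4πDt) = 12.58 m, giving peak height M/(n_e·A·√(4πDt)) = 150/(0.40 × 8.8 × 12.58) = 3.387 kg/m³.
(x−vt)²/(4Dt) = (3.66)²/(4 × 2.1 × 6.0) = 0.2658; exp(−0.2658) = 0.7666.
C = 3.387 × 0.7666 = 2.60 kg/m³.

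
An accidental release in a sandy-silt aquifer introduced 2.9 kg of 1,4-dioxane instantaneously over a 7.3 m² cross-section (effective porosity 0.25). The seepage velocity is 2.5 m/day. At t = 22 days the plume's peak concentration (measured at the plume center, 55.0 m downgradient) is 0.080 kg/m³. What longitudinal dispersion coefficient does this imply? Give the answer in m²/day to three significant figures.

At the plume center C_max = M/(n_e·A·√(4πDt)), so D = M²/(4πt·(n_e·A·C_max)²).
n_e·A·C_max = 0.25 × 7.3 × 0.080 = 0.1460 kg/m.
D = 2.9²/(4π × 22 × 0.1460²) = 1.43 m²/day.

1.43 m²/day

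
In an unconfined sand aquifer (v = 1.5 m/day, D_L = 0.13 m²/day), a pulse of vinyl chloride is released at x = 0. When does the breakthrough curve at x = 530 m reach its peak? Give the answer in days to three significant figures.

For the 1D instantaneous-source solution, setting ∂C/∂t = 0 at fixed x gives v²t² + 2Dt − x² = 0, so t = (√(D² + v²x²) − D)/v².
√(D² + v²x²) = √(0.13² + 1.5² × 530²) = 795.0; v² = 2.25.
t = (795.0 − 0.13)/2.25 = 353 days (vs. the pure-advection estimate x/v = 353 d).

353 days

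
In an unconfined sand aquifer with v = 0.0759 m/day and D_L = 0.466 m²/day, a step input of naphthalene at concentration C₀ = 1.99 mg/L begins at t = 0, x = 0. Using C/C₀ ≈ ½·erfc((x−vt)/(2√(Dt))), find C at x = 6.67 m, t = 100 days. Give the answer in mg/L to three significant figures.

1.07 mg/L

For a continuous step input, C/C₀ ≈ ½·erfc((x−vt)/(2√(Dt))).
vt = 0.0759 × 100 = 7.59 m and 2√(Dt) = 2√(0.466 × 100) = 13.65 m.
Argument (x−vt)/(2√(Dt)) = (6.67 − 7.59)/13.65 = -0.06740; ½·erfc(-0.06740) = 0.5380.
C = 1.99 × 0.5380 = 1.07 mg/L.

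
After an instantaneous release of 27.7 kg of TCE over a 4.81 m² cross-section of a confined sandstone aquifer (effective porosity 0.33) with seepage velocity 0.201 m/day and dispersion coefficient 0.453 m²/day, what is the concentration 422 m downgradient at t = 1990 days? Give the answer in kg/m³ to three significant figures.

For an instantaneous plane source, C(x,t) = M/(n_e·A·√(4πDt)) · exp(−(x−vt)²/(4Dt)), with n_e·A the pore (flow) area.
Plume center vt = 0.201 × 1990 = 399.99 m, so the well at 422 m is 22.01 m downgradient of the peak.
√(4πDt) = 106.4 m, giving peak height M/(n_e·A·√(4πDt)) = 27.7/(0.33 × 4.81 × 106.4) = 0.1640 kg/m³.
(x−vt)²/(4Dt) = (22.01)²/(4 × 0.453 × 1990) = 0.1343; exp(−0.1343) = 0.8743.
C = 0.1640 × 0.8743 = 0.143 kg/m³.

0.143 kg/m³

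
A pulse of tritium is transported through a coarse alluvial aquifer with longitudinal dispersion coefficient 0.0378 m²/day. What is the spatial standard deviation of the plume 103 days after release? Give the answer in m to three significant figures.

Dispersive spreading gives a Gaussian with σ² = 2Dt; advection only shifts the center.
σ = √(2 × 0.0378 × 103) = 2.79 m.

2.79 m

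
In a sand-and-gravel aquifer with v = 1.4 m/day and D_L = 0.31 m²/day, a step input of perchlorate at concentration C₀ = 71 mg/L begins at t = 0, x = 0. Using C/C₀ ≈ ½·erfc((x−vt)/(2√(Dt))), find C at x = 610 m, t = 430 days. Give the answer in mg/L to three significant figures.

22.2 mg/L

For a continuous step input, C/C₀ ≈ ½·erfc((x−vt)/(2√(Dt))).
vt = 1.4 × 430 = 602 m and 2√(Dt) = 2√(0.31 × 430) = 23.09 m.
Argument (x−vt)/(2√(Dt)) = (610 − 602)/23.09 = 0.3465; ½·erfc(0.3465) = 0.3121.
C = 71 × 0.3121 = 22.2 mg/L.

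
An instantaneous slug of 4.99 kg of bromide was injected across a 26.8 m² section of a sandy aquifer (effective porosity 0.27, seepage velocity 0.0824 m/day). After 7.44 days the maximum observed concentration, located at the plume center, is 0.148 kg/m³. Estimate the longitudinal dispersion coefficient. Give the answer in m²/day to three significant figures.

0.232 m²/day

At the plume center C_max = M/(n_e·A·√(4πDt)), so D = M²/(4πt·(n_e·A·C_max)²).
n_e·A·C_max = 0.27 × 26.8 × 0.148 = 1.071 kg/m.
D = 4.99²/(4π × 7.44 × 1.071²) = 0.232 m²/day.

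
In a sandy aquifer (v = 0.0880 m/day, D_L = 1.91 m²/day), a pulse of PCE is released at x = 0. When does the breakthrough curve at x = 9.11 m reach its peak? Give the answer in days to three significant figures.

20.8 days

For the 1D instantaneous-source solution, setting ∂C/∂t = 0 at fixed x gives v²t² + 2Dt − x² = 0, so t = (√(D² + v²x²) − D)/v².
√(D² + v²x²) = √(1.91² + 0.0880² × 9.11²) = 2.071; v² = 0.007744.
t = (2.071 − 1.91)/0.007744 = 20.8 days (vs. the pure-advection estimate x/v = 104 d).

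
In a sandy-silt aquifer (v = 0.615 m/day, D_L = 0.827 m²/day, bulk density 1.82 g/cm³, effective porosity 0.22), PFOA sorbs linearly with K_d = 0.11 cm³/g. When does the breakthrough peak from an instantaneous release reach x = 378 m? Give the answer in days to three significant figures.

Retardation factor R = 1 + ρ_b·K_d/n = 1 + 1.82 × 0.11/0.22 = 1.910.
Sorption retards both mechanisms: v_R = v/R = 0.3220 m/day, D_R = D/R = 0.4330 m²/day.
Peak time from v_R²t² + 2D_R t − x² = 0: t = (√(D_R² + v_R²x²) − D_R)/v_R².
√(D_R² + v_R²x²) = √(0.4330² + 0.3220² × 378²) = 121.7; v_R² = 0.1037.
t = (121.7 − 0.4330)/0.1037 = 1170 days.

1170 days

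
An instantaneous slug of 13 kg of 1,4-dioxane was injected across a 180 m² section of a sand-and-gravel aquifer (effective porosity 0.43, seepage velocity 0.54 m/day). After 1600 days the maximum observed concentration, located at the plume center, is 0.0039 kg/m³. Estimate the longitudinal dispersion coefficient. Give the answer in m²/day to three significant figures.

At the plume center C_max = M/(n_e·A·√(4πDt)), so D = M²/(4πt·(n_e·A·C_max)²).
n_e·A·C_max = 0.43 × 180 × 0.0039 = 0.3019 kg/m.
D = 13²/(4π × 1600 × 0.3019²) = 0.0922 m²/day.

0.0922 m²/day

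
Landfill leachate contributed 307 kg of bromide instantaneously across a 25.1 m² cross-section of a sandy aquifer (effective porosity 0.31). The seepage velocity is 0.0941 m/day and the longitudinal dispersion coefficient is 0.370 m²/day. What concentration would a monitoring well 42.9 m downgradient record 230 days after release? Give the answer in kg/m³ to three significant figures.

For an instantaneous plane source, C(x,t) = M/(n_e·A·√(4πDt)) · exp(−(x−vt)²/(4Dt)), with n_e·A the pore (flow) area.
Plume center vt = 0.0941 × 230 = 21.643 m, so the well at 42.9 m is 21.257 m downgradient of the peak.
√(4πDt) = 32.70 m, giving peak height M/(n_e·A·√(4πDt)) = 307/(0.31 × 25.1 × 32.70) = 1.207 kg/m³.
(x−vt)²/(4Dt) = (21.257)²/(4 × 0.370 × 230) = 1.327; exp(−1.327) = 0.2653.
C = 1.207 × 0.2653 = 0.320 kg/m³.

0.320 kg/m³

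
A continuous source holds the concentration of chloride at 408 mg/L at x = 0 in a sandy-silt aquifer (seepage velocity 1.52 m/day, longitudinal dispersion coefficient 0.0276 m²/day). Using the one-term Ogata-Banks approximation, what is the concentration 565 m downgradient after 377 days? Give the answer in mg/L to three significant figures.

For a continuous step input, C/C₀ ≈ ½·erfc((x−vt)/(2√(Dt))).
vt = 1.52 × 377 = 573.04 m and 2√(Dt) = 2√(0.0276 × 377) = 6.451 m.
Argument (x−vt)/(2√(Dt)) = (565 − 573.04)/6.451 = -1.246; ½·erfc(-1.246) = 0.9610.
C = 408 × 0.9610 = 392 mg/L.

392 mg/L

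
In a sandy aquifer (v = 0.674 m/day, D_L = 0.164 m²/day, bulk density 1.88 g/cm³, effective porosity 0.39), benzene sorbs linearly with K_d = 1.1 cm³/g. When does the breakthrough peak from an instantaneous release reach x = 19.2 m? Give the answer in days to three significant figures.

177 days

Retardation factor R = 1 + ρ_b·K_d/n = 1 + 1.88 × 1.1/0.39 = 6.303.
Sorption retards both mechanisms: v_R = v/R = 0.1069 m/day, D_R = D/R = 0.02602 m²/day.
Peak time from v_R²t² + 2D_R t − x² = 0: t = (√(D_R² + v_R²x²) − D_R)/v_R².
√(D_R² + v_R²x²) = √(0.02602² + 0.1069² × 19.2²) = 2.053; v_R² = 0.01143.
t = (2.053 − 0.02602)/0.01143 = 177 days.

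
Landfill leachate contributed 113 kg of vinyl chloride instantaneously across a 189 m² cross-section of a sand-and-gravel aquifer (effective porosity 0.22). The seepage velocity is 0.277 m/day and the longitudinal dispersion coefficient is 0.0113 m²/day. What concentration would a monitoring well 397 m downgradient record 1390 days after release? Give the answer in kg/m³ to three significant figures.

0.0198 kg/m³

For an instantaneous plane source, C(x,t) = M/(n_e·A·√(4πDt)) · exp(−(x−vt)²/(4Dt)), with n_e·A the pore (flow) area.
Plume center vt = 0.277 × 1390 = 385.03 m, so the well at 397 m is 11.97 m downgradient of the peak.
√(4πDt) = 14.05 m, giving peak height M/(n_e·A·√(4πDt)) = 113/(0.22 × 189 × 14.05) = 0.1934 kg/m³.
(x−vt)²/(4Dt) = (11.97)²/(4 × 0.0113 × 1390) = 2.281; exp(−2.281) = 0.1022.
C = 0.1934 × 0.1022 = 0.0198 kg/m³.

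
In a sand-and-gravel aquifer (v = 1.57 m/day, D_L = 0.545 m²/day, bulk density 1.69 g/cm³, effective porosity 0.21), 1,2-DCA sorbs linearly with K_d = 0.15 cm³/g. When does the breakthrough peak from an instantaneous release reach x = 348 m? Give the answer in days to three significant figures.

489 days

Retardation factor R = 1 + ρ_b·K_d/n = 1 + 1.69 × 0.15/0.21 = 2.207.
Sorption retards both mechanisms: v_R = v/R = 0.7114 m/day, D_R = D/R = 0.2469 m²/day.
Peak time from v_R²t² + 2D_R t − x² = 0: t = (√(D_R² + v_R²x²) − D_R)/v_R².
√(D_R² + v_R²x²) = √(0.2469² + 0.7114² × 348²) = 247.6; v_R² = 0.5061.
t = (247.6 − 0.2469)/0.5061 = 489 days.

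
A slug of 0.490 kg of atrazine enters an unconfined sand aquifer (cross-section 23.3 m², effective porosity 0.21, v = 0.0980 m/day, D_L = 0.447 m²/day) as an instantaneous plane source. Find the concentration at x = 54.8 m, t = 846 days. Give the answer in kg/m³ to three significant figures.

0.000862 kg/m³

For an instantaneous plane source, C(x,t) = M/(n_e·A·√(4πDt)) · exp(−(x−vt)²/(4Dt)), with n_e·A the pore (flow) area.
Plume center vt = 0.0980 × 846 = 82.908 m, so the well at 54.8 m is 28.108 m upgradient of the peak.
√(4πDt) = 68.94 m, giving peak height M/(n_e·A·√(4πDt)) = 0.490/(0.21 × 23.3 × 68.94) = 0.001453 kg/m³.
(x−vt)²/(4Dt) = (-28.108)²/(4 × 0.447 × 846) = 0.5223; exp(−0.5223) = 0.5932.
C = 0.001453 × 0.5932 = 0.000862 kg/m³.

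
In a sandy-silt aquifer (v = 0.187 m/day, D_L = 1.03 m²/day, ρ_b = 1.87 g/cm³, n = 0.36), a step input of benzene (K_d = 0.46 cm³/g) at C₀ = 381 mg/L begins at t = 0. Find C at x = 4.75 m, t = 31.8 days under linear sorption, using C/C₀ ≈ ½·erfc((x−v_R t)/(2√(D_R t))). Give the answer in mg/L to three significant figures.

Retardation factor R = 1 + ρ_b·K_d/n = 1 + 1.87 × 0.46/0.36 = 3.389.
Sorption retards both mechanisms: v_R = v/R = 0.05518 m/day, D_R = D/R = 0.3039 m²/day.
v_R·t = 0.05518 × 31.8 = 1.754724 m; 2√(D_R t) = 6.217 m; argument = (4.75 − 1.754724)/6.217 = 0.4818.
C = C₀ × ½·erfc(0.4818) = 381 × 0.2478 = 94.4 mg/L.

94.4 mg/L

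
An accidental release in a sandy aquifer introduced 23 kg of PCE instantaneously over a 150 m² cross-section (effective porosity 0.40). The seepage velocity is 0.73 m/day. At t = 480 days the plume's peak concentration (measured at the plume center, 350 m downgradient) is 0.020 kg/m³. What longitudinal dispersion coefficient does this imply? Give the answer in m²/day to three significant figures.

At the plume center C_max = M/(n_e·A·√(4πDt)), so D = M²/(4πt·(n_e·A·C_max)²).
n_e·A·C_max = 0.40 × 150 × 0.020 = 1.200 kg/m.
D = 23²/(4π × 480 × 1.200²) = 0.0609 m²/day.

0.0609 m²/day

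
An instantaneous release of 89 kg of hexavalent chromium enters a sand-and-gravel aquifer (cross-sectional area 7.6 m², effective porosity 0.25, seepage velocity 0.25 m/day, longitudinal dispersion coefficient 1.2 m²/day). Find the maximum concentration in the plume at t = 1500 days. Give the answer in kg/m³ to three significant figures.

0.311 kg/m³

The peak of an instantaneous 1D plume sits at x = vt; there the Gaussian factor is 1 and C_max = M/(n_e·A·√(4πDt)), where n_e·A is the pore area the mass is dissolved in.
√(4πDt) = √(4π × 1.2 × 1500) = 150.4 m, so C_max = 89/(0.25 × 7.6 × 150.4) = 0.311 kg/m³.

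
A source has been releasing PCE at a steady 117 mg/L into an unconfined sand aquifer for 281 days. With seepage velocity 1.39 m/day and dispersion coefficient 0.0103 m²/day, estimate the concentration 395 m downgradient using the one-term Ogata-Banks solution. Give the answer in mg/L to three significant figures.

3.91 mg/L

For a continuous step input, C/C₀ ≈ ½·erfc((x−vt)/(2√(Dt))).
vt = 1.39 × 281 = 390.59 m and 2√(Dt) = 2√(0.0103 × 281) = 3.403 m.
Argument (x−vt)/(2√(Dt)) = (395 − 390.59)/3.403 = 1.296; ½·erfc(1.296) = 0.03341.
C = 117 × 0.03341 = 3.91 mg/L.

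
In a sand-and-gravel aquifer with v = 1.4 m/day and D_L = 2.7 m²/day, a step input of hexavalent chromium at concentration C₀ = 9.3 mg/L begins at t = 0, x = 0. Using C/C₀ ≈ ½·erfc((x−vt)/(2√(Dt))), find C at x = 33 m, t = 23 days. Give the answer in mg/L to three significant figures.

For a continuous step input, C/C₀ ≈ ½·erfc((x−vt)/(2√(Dt))).
vt = 1.4 × 23 = 32.2 m and 2√(Dt) = 2√(2.7 × 23) = 15.76 m.
Argument (x−vt)/(2√(Dt)) = (33 − 32.2)/15.76 = 0.05076; ½·erfc(0.05076) = 0.4714.
C = 9.3 × 0.4714 = 4.38 mg/L.

4.38 mg/L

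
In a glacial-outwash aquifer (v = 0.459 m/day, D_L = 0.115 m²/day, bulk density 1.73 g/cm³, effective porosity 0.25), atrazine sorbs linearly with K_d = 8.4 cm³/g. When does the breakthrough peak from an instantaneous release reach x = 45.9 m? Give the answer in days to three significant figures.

5880 days

Retardation factor R = 1 + ρ_b·K_d/n = 1 + 1.73 × 8.4/0.25 = 59.13.
Sorption retards both mechanisms: v_R = v/R = 0.007763 m/day, D_R = D/R = 0.001945 m²/day.
Peak time from v_R²t² + 2D_R t − x² = 0: t = (√(D_R² + v_R²x²) − D_R)/v_R².
√(D_R² + v_R²x²) = √(0.001945² + 0.007763² × 45.9²) = 0.3563; v_R² = 6.026e-05.
t = (0.3563 − 0.001945)/6.026e-05 = 5880 days.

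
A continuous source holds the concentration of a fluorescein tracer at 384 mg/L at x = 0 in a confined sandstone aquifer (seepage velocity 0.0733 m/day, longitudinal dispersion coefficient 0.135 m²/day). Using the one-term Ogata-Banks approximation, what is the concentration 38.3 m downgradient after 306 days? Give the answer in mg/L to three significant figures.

For a continuous step input, C/C₀ ≈ ½·erfc((x−vt)/(2√(Dt))).
vt = 0.0733 × 306 = 22.4298 m and 2√(Dt) = 2√(0.135 × 306) = 12.85 m.
Argument (x−vt)/(2√(Dt)) = (38.3 − 22.4298)/12.85 = 1.235; ½·erfc(1.235) = 0.04036.
C = 384 × 0.04036 = 15.5 mg/L.

15.5 mg/L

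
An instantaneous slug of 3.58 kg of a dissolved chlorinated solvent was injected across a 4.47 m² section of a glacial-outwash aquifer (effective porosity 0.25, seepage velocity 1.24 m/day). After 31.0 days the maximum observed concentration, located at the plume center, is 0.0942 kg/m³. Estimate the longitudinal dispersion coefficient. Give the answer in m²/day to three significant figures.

2.97 m²/day

At the plume center C_max = M/(n_e·A·√(4πDt)), so D = M²/(4πt·(n_e·A·C_max)²).
n_e·A·C_max = 0.25 × 4.47 × 0.0942 = 0.1053 kg/m.
D = 3.58²/(4π × 31.0 × 0.1053²) = 2.97 m²/day.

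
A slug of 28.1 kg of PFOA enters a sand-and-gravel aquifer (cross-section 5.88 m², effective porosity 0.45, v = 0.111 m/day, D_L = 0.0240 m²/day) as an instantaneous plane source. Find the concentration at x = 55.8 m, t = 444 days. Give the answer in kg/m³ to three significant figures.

0.339 kg/m³

For an instantaneous plane source, C(x,t) = M/(n_e·A·√(4πDt)) · exp(−(x−vt)²/(4Dt)), with n_e·A the pore (flow) area.
Plume center vt = 0.111 × 444 = 49.284 m, so the well at 55.8 m is 6.516 m downgradient of the peak.
√(4πDt) = 11.57 m, giving peak height M/(n_e·A·√(4πDt)) = 28.1/(0.45 × 5.88 × 11.57) = 0.9179 kg/m³.
(x−vt)²/(4Dt) = (6.516)²/(4 × 0.0240 × 444) = 0.9961; exp(−0.9961) = 0.3693.
C = 0.9179 × 0.3693 = 0.339 kg/m³.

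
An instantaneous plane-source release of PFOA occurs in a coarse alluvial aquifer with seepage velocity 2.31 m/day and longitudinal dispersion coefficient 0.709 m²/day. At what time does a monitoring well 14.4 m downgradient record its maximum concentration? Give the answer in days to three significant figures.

6.10 days

For the 1D instantaneous-source solution, setting ∂C/∂t = 0 at fixed x gives v²t² + 2Dt − x² = 0, so t = (√(D² + v²x²) − D)/v².
√(D² + v²x²) = √(0.709² + 2.31² × 14.4²) = 33.27; v² = 5.3361.
t = (33.27 − 0.709)/5.3361 = 6.10 days (vs. the pure-advection estimate x/v = 6.23 d).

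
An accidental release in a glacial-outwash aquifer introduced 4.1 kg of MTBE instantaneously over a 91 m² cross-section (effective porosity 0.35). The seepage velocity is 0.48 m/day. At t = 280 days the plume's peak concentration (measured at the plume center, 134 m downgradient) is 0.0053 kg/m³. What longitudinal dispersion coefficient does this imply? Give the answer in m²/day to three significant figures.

At the plume center C_max = M/(n_e·A·√(4πDt)), so D = M²/(4πt·(n_e·A·C_max)²).
n_e·A·C_max = 0.35 × 91 × 0.0053 = 0.1688 kg/m.
D = 4.1²/(4π × 280 × 0.1688²) = 0.168 m²/day.

0.168 m²/day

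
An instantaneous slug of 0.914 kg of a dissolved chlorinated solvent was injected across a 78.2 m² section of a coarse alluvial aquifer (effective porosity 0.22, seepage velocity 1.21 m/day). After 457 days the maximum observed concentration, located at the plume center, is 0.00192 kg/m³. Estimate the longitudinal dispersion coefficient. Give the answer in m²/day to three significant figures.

At the plume center C_max = M/(n_e·A·√(4πDt)), so D = M²/(4πt·(n_e·A·C_max)²).
n_e·A·C_max = 0.22 × 78.2 × 0.00192 = 0.03303 kg/m.
D = 0.914²/(4π × 457 × 0.03303²) = 0.133 m²/day.

0.133 m²/day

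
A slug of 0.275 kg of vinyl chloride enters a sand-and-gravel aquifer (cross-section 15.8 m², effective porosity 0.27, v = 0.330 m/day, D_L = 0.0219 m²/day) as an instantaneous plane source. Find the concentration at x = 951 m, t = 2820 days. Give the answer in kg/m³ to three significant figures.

0.000429 kg/m³

For an instantaneous plane source, C(x,t) = M/(n_e·A·√(4πDt)) · exp(−(x−vt)²/(4Dt)), with n_e·A the pore (flow) area.
Plume center vt = 0.330 × 2820 = 930.6 m, so the well at 951 m is 20.4 m downgradient of the peak.
√(4πDt) = 27.86 m, giving peak height M/(n_e·A·√(4πDt)) = 0.275/(0.27 × 15.8 × 27.86) = 0.002314 kg/m³.
(x−vt)²/(4Dt) = (20.4)²/(4 × 0.0219 × 2820) = 1.685; exp(−1.685) = 0.1854.
C = 0.002314 × 0.1854 = 0.000429 kg/m³.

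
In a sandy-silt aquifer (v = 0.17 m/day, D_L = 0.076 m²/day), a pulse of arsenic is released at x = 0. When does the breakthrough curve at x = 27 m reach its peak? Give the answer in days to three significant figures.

For the 1D instantaneous-source solution, setting ∂C/∂t = 0 at fixed x gives v²t² + 2Dt − x² = 0, so t = (√(D² + v²x²) − D)/v².
√(D² + v²x²) = √(0.076² + 0.17² × 27²) = 4.591; v² = 0.0289.
t = (4.591 − 0.076)/0.0289 = 156 days (vs. the pure-advection estimate x/v = 159 d).

156 days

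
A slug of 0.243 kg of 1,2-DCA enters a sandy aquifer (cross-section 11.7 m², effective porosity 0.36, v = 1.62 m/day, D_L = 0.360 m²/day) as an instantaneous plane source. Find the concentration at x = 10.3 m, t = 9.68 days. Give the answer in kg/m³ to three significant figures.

For an instantaneous plane source, C(x,t) = M/(n_e·A·√(4πDt)) · exp(−(x−vt)²/(4Dt)), with n_e·A the pore (flow) area.
Plume center vt = 1.62 × 9.68 = 15.6816 m, so the well at 10.3 m is 5.3816 m upgradient of the peak.
√(4πDt) = 6.617 m, giving peak height M/(n_e·A·√(4πDt)) = 0.243/(0.36 × 11.7 × 6.617) = 0.008719 kg/m³.
(x−vt)²/(4Dt) = (-5.3816)²/(4 × 0.360 × 9.68) = 2.078; exp(−2.078) = 0.1252.
C = 0.008719 × 0.1252 = 0.00109 kg/m³.

0.00109 kg/m³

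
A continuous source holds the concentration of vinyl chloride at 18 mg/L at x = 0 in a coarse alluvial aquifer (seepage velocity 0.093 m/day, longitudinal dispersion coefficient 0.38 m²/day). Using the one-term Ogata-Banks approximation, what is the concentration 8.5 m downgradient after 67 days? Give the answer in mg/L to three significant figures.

For a continuous step input, C/C₀ ≈ ½·erfc((x−vt)/(2√(Dt))).
vt = 0.093 × 67 = 6.231 m and 2√(Dt) = 2√(0.38 × 67) = 10.09 m.
Argument (x−vt)/(2√(Dt)) = (8.5 − 6.231)/10.09 = 0.2249; ½·erfc(0.2249) = 0.3752.
C = 18 × 0.3752 = 6.75 mg/L.

6.75 mg/L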